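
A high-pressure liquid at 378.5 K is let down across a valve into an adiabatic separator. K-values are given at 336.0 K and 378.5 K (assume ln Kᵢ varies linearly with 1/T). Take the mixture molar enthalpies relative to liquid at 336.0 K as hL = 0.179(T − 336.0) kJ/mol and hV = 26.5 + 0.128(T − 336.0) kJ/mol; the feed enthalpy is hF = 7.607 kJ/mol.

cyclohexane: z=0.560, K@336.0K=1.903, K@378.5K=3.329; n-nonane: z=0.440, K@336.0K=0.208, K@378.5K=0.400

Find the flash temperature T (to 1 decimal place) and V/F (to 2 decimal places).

T = 338.8 K, V/F = 0.27

Adiabatic flash: solve Rachford–Rice at each trial T, then check hF = ψ·hV(T) + (1−ψ)·hL(T).
  T = 336.0 K: K = (1.903, 0.208), RR gives ψ = 0.220, H_out = 5.825 kJ/mol
  T = 378.5 K: K = (3.329, 0.400), RR gives ψ = 0.744, H_out = 25.721 kJ/mol
  T = 357.2 K: K = (2.557, 0.294), RR gives ψ = 0.511, H_out = 16.773 kJ/mol
  T = 346.6 K: K = (2.216, 0.249), RR gives ψ = 0.383, H_out = 11.851 kJ/mol
  T = 341.3 K: K = (2.056, 0.228), RR gives ψ = 0.308, H_out = 9.039 kJ/mol
  T = 338.6 K: K = (1.977, 0.218), RR gives ψ = 0.265, H_out = 7.463 kJ/mol
  T = 340.0 K: K = (2.018, 0.223), RR gives ψ = 0.288, H_out = 8.295 kJ/mol
Linear interpolation between T = 338.6 (H_out = 7.463) and T = 340.0 (H_out = 8.295) on hF = 7.607 gives T ≈ 338.8 K, at which ψ = 0.27.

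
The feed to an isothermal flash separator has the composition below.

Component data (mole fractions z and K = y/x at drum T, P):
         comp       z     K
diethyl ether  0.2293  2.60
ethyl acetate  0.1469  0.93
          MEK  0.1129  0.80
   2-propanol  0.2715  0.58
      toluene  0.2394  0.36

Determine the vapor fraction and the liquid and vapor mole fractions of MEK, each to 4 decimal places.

Rachford–Rice: g(ψ) = Σ zᵢ(Kᵢ−1)/(1+ψ(Kᵢ−1)) = 0.
Feasibility: ΣzᵢKᵢ = 1.0668, Σzᵢ/Kᵢ = 1.5204 — both > 1, two phases present.
Iterate (Newton) starting at ψ = 0.5:
  ψ = 0.5000: g = -0.20158, g' = -0.4763 → ψ = 0.0768
  ψ = 0.0768: g = 0.01449, g' = -0.6305 → ψ = 0.0998
  ψ = 0.0998: g = 0.00029, g' = -0.6060 → ψ = 0.1003
Converged at ψ = 0.1003.
Compositions from xᵢ = zᵢ/(1+ψ(Kᵢ−1)), yᵢ = Kᵢxᵢ:
  diethyl ether: x = 0.1976, y = 0.5138
  ethyl acetate: x = 0.1479, y = 0.1376
  MEK: x = 0.1152, y = 0.0922
  2-propanol: x = 0.2834, y = 0.1644
  toluene: x = 0.2558, y = 0.0921

ψ = 0.1003, x_MEK = 0.1152, y_MEK = 0.0922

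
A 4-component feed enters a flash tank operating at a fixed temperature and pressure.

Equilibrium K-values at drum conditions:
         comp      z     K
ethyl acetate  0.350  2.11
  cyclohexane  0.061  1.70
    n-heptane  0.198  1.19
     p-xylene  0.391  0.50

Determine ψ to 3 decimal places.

ψ = 0.647

Iterate (Newton) starting at ψ = 0.49:
  ψ = 0.490: g = 0.0589, g' = -0.375 → ψ = 0.647
Converged at ψ = 0.647.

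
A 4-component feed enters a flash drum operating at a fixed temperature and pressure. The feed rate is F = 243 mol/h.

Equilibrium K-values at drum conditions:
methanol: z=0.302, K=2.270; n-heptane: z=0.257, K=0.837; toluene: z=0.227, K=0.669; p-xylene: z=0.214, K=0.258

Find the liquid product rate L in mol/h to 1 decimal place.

Material balance + equilibrium reduce to Σ zᵢ(Kᵢ−1)/(1+V/F(Kᵢ−1)) = 0.
g(0) = ΣzᵢKᵢ − 1 = 0.108 and g(1) = 1 − Σzᵢ/Kᵢ = -0.609, so a root lies in (0, 1).
Newton iteration, V/F⁰ = 0.6:
  V/F = 0.600: g = -0.2087, g' = -0.587 → V/F = 0.244
  V/F = 0.244: g = -0.0266, g' = -0.496 → V/F = 0.191
Converged at V/F = 0.191.
Then V = V/F·F = 0.1914·243 = 46.5 mol/h and L = F − V = 196.5 mol/h.

L = 196.5 mol/h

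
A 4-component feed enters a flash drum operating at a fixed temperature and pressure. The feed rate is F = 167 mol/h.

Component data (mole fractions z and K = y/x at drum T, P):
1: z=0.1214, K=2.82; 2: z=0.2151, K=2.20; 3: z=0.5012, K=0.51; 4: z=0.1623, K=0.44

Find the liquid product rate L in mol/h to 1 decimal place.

Newton iteration, ψ⁰ = 0.62:
  ψ = 0.6200: g = -0.24017, g' = -0.5583 → ψ = 0.1898
  ψ = 0.1898: g = 0.00197, g' = -0.6376 → ψ = 0.1929
Converged at ψ = 0.1929.
Then V = ψ·F = 0.1929·167 = 32.2 mol/h and L = F − V = 134.8 mol/h.

L = 134.8 mol/h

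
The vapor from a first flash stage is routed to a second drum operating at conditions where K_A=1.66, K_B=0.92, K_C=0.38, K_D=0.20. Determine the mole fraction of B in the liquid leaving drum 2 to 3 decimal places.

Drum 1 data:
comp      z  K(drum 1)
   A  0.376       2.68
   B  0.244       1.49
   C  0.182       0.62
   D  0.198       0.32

Drum 1:
Newton–Raphson from ψ₁ = 0.35:
  ψ₁ = 0.350: g = 0.2434, g' = -0.656 → ψ₁ = 0.721
  ψ₁ = 0.721: g = 0.0147, g' = -0.651 → ψ₁ = 0.743
Converged at ψ₁ = 0.743.
Drum-1 compositions:
  A: x = 0.167, y = 0.448
  B: x = 0.179, y = 0.267
  C: x = 0.254, y = 0.157
  D: x = 0.400, y = 0.128
Drum-2 feed = drum-1 vapor: z₂ = (0.4482, 0.2665, 0.1572, 0.1281).
Drum 2:
Rachford–Rice: g(ψ₂) = Σ zᵢ(Kᵢ−1)/(1+ψ₂(Kᵢ−1)) = 0.
g(0) = ΣzᵢKᵢ − 1 = 0.074 and g(1) = 1 − Σzᵢ/Kᵢ = -0.614, so a root lies in (0, 1).
Newton iteration, ψ₂⁰ = 0.58:
  ψ₂ = 0.580: g = -0.1519, g' = -0.537 → ψ₂ = 0.297
  ψ₂ = 0.297: g = -0.0284, g' = -0.370 → ψ₂ = 0.220
  ψ₂ = 0.220: g = -0.0007, g' = -0.352 → ψ₂ = 0.218
Converged at ψ₂ = 0.218.
  A: x = 0.392, y = 0.650
  B: x = 0.271, y = 0.250
  C: x = 0.182, y = 0.069
  D: x = 0.155, y = 0.031

x_B (drum 2) = 0.271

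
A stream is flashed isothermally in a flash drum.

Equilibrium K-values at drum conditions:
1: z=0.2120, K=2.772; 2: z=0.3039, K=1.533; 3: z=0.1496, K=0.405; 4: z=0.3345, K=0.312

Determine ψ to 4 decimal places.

ψ = 0.2803

Iterate (Newton) starting at ψ = 0.42:
  ψ = 0.4200: g = -0.09460, g' = -0.6837 → ψ = 0.2816
  ψ = 0.2816: g = -0.00094, g' = -0.6815 → ψ = 0.2803
Converged at ψ = 0.2803.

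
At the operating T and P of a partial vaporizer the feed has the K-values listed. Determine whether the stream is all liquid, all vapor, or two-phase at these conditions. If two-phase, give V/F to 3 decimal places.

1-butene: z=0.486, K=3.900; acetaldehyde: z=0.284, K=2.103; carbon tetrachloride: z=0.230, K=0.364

ΣzᵢKᵢ = 2.576; Σzᵢ/Kᵢ = 0.892.
Since Σzᵢ/Kᵢ < 1 the mixture is above its dew point — single vapor phase.

all vapor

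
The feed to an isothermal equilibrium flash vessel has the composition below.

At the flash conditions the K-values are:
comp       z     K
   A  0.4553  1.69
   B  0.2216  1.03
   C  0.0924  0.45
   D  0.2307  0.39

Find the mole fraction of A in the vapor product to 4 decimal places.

Rachford–Rice: g(V/F) = Σ zᵢ(Kᵢ−1)/(1+V/F(Kᵢ−1)) = 0.
g(0) = ΣzᵢKᵢ − 1 = 0.1293 and g(1) = 1 − Σzᵢ/Kᵢ = -0.2814, so a root lies in (0, 1).
Newton iteration, V/F⁰ = 0.5:
  V/F = 0.5000: g = -0.03246, g' = -0.3509 → V/F = 0.4075
  V/F = 0.4075: g = -0.00100, g' = -0.3307 → V/F = 0.4045
Converged at V/F = 0.4045.
Compositions from xᵢ = zᵢ/(1+V/F(Kᵢ−1)), yᵢ = Kᵢxᵢ:
  A: x = 0.3560, y = 0.6016
  B: x = 0.2189, y = 0.2255
  C: x = 0.1188, y = 0.0535
  D: x = 0.3063, y = 0.1194

y_A = 0.6016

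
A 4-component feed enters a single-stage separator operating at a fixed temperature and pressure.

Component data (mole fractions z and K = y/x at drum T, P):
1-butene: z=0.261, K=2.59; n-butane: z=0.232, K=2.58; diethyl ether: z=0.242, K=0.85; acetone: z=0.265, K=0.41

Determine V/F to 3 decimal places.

V/F = 0.812

Rachford–Rice: g(V/F) = Σ zᵢ(Kᵢ−1)/(1+V/F(Kᵢ−1)) = 0.
g(0) = ΣzᵢKᵢ − 1 = 0.589 and g(1) = 1 − Σzᵢ/Kᵢ = -0.122, so a root lies in (0, 1).
Newton iteration, V/F⁰ = 0.5:
  V/F = 0.500: g = 0.1750, g' = -0.578 → V/F = 0.803
  V/F = 0.803: g = 0.0055, g' = -0.580 → V/F = 0.812
Converged at V/F = 0.812.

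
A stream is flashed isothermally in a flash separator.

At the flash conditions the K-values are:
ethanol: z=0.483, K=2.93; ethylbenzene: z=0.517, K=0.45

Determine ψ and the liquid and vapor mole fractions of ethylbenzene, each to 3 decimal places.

ψ = 0.610, x_ethylbenzene = 0.778, y_ethylbenzene = 0.350

Let ψ = V/F and solve Σ zᵢ(Kᵢ−1)/(1+ψ(Kᵢ−1)) = 0.
Feasibility: ΣzᵢKᵢ = 1.648, Σzᵢ/Kᵢ = 1.314 — both > 1, two phases present.
Binary case is linear: z₁(K₁−1)(1+ψ(K₂−1)) + z₂(K₂−1)(1+ψ(K₁−1)) = 0
⇒ ψ = [z₁(K₁−1)+z₂(K₂−1)] / [−(K₁−1)(K₂−1)] = 0.6478/1.0615 = 0.610
Compositions from xᵢ = zᵢ/(1+ψ(Kᵢ−1)), yᵢ = Kᵢxᵢ:
  ethanol: x = 0.222, y = 0.650
  ethylbenzene: x = 0.778, y = 0.350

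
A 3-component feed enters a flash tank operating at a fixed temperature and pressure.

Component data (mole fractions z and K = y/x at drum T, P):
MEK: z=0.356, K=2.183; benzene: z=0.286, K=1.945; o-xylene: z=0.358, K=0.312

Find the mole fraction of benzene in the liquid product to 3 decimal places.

x_benzene = 0.183

Iterate (Newton) starting at V/F = 0.5:
  V/F = 0.500: g = 0.0727, g' = -0.708 → V/F = 0.603
  V/F = 0.603: g = -0.0027, g' = -0.768 → V/F = 0.599
Converged at V/F = 0.599.
Compositions from xᵢ = zᵢ/(1+V/F(Kᵢ−1)), yᵢ = Kᵢxᵢ:
  MEK: x = 0.208, y = 0.455
  benzene: x = 0.183, y = 0.355
  o-xylene: x = 0.609, y = 0.190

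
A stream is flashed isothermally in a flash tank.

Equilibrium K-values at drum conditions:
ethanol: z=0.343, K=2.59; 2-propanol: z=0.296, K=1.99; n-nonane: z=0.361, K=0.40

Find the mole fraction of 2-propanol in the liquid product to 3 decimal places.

Material balance + equilibrium reduce to Σ zᵢ(Kᵢ−1)/(1+ψ(Kᵢ−1)) = 0.
Check two-phase: ΣzᵢKᵢ = 1.622 > 1 and Σzᵢ/Kᵢ = 1.184 > 1, so g(0) = 0.622 > 0 and g(1) = -0.184 < 0.
Iterate (Newton) starting at ψ = 0.5:
  ψ = 0.500: g = 0.1904, g' = -0.664 → ψ = 0.787
  ψ = 0.787: g = -0.0032, g' = -0.729 → ψ = 0.782
Converged at ψ = 0.782.
Compositions from xᵢ = zᵢ/(1+ψ(Kᵢ−1)), yᵢ = Kᵢxᵢ:
  ethanol: x = 0.153, y = 0.396
  2-propanol: x = 0.167, y = 0.332
  n-nonane: x = 0.680, y = 0.272

x_2-propanol = 0.167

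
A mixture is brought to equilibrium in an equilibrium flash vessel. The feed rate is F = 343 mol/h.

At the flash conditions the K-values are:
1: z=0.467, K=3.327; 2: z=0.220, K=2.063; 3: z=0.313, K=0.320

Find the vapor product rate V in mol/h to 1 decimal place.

Rachford–Rice: g(β) = Σ zᵢ(Kᵢ−1)/(1+β(Kᵢ−1)) = 0.
g(0) = ΣzᵢKᵢ − 1 = 1.108 and g(1) = 1 − Σzᵢ/Kᵢ = -0.225, so a root lies in (0, 1).
Newton iteration, β⁰ = 0.5:
  β = 0.500: g = 0.3325, g' = -0.978 → β = 0.840
  β = 0.840: g = -0.0048, g' = -1.146 → β = 0.836
Converged at β = 0.836.
Then V = β·F = 0.8356·343 = 286.6 mol/h and L = F − V = 56.4 mol/h.

V = 286.6 mol/h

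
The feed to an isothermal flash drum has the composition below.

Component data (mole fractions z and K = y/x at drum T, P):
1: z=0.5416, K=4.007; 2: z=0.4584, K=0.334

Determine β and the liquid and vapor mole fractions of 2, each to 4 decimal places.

Material balance + equilibrium reduce to Σ zᵢ(Kᵢ−1)/(1+β(Kᵢ−1)) = 0.
g(0) = ΣzᵢKᵢ − 1 = 1.3233 and g(1) = 1 − Σzᵢ/Kᵢ = -0.5076, so a root lies in (0, 1).
Newton iteration, β⁰ = 0.32:
  β = 0.3200: g = 0.44198, g' = -1.6002 → β = 0.5962
  β = 0.5962: g = 0.07680, g' = -1.1872 → β = 0.6609
  β = 0.6609: g = -0.00014, g' = -1.1975 → β = 0.6608
Converged at β = 0.6608.
Compositions from xᵢ = zᵢ/(1+β(Kᵢ−1)), yᵢ = Kᵢxᵢ:
  1: x = 0.1813, y = 0.7266
  2: x = 0.8187, y = 0.2734

β = 0.6608, x_2 = 0.8187, y_2 = 0.2734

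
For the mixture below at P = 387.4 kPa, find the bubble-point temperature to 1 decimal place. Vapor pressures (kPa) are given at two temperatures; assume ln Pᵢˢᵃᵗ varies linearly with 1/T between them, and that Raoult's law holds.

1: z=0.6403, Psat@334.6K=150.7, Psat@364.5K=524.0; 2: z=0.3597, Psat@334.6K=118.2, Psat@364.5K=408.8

T = 358.8 K

Bubble-point temperature: ΣzᵢPᵢˢᵃᵗ(T) = P. Interpolate ln Pᵢˢᵃᵗ = aᵢ + bᵢ/T.
  T = 334.6 K: ΣzᵢPᵢˢᵃᵗ = 139.01 kPa
  T = 364.5 K: ΣzᵢPᵢˢᵃᵗ = 482.56 kPa
  T = 349.6 K: ΣzᵢPᵢˢᵃᵗ = 266.54 kPa
  T = 357.1 K: ΣzᵢPᵢˢᵃᵗ = 361.59 kPa
  T = 360.8 K: ΣzᵢPᵢˢᵃᵗ = 418.34 kPa
  T = 359.0 K: ΣzᵢPᵢˢᵃᵗ = 389.84 kPa
Interpolating between 357.1 K and 359.0 K gives T ≈ 358.8 K.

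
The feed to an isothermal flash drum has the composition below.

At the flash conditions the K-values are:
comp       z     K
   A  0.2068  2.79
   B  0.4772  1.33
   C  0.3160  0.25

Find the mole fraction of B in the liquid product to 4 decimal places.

x_B = 0.4184

Let ψ = V/F and solve Σ zᵢ(Kᵢ−1)/(1+ψ(Kᵢ−1)) = 0.
Check two-phase: ΣzᵢKᵢ = 1.2906 > 1 and Σzᵢ/Kᵢ = 1.6969 > 1, so g(0) = 0.2906 > 0 and g(1) = -0.6969 < 0.
Iterate (Newton) starting at ψ = 0.5:
  ψ = 0.5000: g = -0.04869, g' = -0.6778 → ψ = 0.4282
  ψ = 0.4282: g = -0.00157, g' = -0.6379 → ψ = 0.4257
Converged at ψ = 0.4257.
Compositions from xᵢ = zᵢ/(1+ψ(Kᵢ−1)), yᵢ = Kᵢxᵢ:
  A: x = 0.1174, y = 0.3274
  B: x = 0.4184, y = 0.5565
  C: x = 0.4642, y = 0.1161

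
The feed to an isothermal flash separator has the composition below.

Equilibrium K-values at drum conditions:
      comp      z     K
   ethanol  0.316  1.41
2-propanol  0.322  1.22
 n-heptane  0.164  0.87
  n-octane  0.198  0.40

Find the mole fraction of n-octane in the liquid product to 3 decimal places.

x_n-octane = 0.258

Let ψ = V/F and solve Σ zᵢ(Kᵢ−1)/(1+ψ(Kᵢ−1)) = 0.
g(0) = ΣzᵢKᵢ − 1 = 0.060 and g(1) = 1 − Σzᵢ/Kᵢ = -0.172, so a root lies in (0, 1).
Newton–Raphson from ψ = 0.5:
  ψ = 0.500: g = -0.0212, g' = -0.198 → ψ = 0.393
  ψ = 0.393: g = -0.0011, g' = -0.178 → ψ = 0.387
Converged at ψ = 0.387.
Compositions from xᵢ = zᵢ/(1+ψ(Kᵢ−1)), yᵢ = Kᵢxᵢ:
  ethanol: x = 0.273, y = 0.385
  2-propanol: x = 0.297, y = 0.362
  n-heptane: x = 0.173, y = 0.150
  n-octane: x = 0.258, y = 0.103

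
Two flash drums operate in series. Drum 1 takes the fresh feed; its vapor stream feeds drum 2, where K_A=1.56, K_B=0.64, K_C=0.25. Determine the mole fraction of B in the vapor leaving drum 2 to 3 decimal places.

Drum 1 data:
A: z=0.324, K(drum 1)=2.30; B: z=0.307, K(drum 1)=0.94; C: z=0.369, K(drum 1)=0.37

Drum 1:
Rachford–Rice: g(ψ₁) = Σ zᵢ(Kᵢ−1)/(1+ψ₁(Kᵢ−1)) = 0.
g(0) = ΣzᵢKᵢ − 1 = 0.170 and g(1) = 1 − Σzᵢ/Kᵢ = -0.465, so a root lies in (0, 1).
Newton iteration, ψ₁⁰ = 0.5:
  ψ₁ = 0.500: g = -0.1031, g' = -0.514 → ψ₁ = 0.300
  ψ₁ = 0.300: g = -0.0022, g' = -0.507 → ψ₁ = 0.295
Converged at ψ₁ = 0.295.
Drum-1 compositions:
  A: x = 0.234, y = 0.538
  B: x = 0.313, y = 0.294
  C: x = 0.453, y = 0.168
Drum-2 feed = drum-1 vapor: z₂ = (0.5385, 0.2938, 0.1677).
Drum 2:
Material balance + equilibrium reduce to Σ zᵢ(Kᵢ−1)/(1+ψ₂(Kᵢ−1)) = 0.
Feasibility: ΣzᵢKᵢ = 1.070, Σzᵢ/Kᵢ = 1.475 — both > 1, two phases present.
Newton iteration, ψ₂⁰ = 0.5:
  ψ₂ = 0.500: g = -0.0947, g' = -0.401 → ψ₂ = 0.264
  ψ₂ = 0.264: g = -0.0110, g' = -0.321 → ψ₂ = 0.230
  ψ₂ = 0.230: g = -0.0001, g' = -0.316 → ψ₂ = 0.229
Converged at ψ₂ = 0.229.
  A: x = 0.477, y = 0.744
  B: x = 0.320, y = 0.205
  C: x = 0.203, y = 0.051

y_B (drum 2) = 0.205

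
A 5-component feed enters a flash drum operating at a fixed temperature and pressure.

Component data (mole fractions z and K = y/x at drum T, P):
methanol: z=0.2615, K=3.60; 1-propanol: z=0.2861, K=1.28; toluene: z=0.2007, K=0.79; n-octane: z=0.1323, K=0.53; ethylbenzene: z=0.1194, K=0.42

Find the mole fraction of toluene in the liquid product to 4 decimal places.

x_toluene = 0.2422

Material balance + equilibrium reduce to Σ zᵢ(Kᵢ−1)/(1+V/F(Kᵢ−1)) = 0.
g(0) = ΣzᵢKᵢ − 1 = 0.5864 and g(1) = 1 − Σzᵢ/Kᵢ = -0.0841, so a root lies in (0, 1).
Newton–Raphson from V/F = 0.68:
  V/F = 0.6800: g = 0.05801, g' = -0.4312 → V/F = 0.8145
  V/F = 0.8145: g = 0.00044, g' = -0.4306 → V/F = 0.8156
Converged at V/F = 0.8156.
Compositions from xᵢ = zᵢ/(1+V/F(Kᵢ−1)), yᵢ = Kᵢxᵢ:
  methanol: x = 0.0838, y = 0.3017
  1-propanol: x = 0.2329, y = 0.2981
  toluene: x = 0.2422, y = 0.1913
  n-octane: x = 0.2145, y = 0.1137
  ethylbenzene: x = 0.2266, y = 0.0952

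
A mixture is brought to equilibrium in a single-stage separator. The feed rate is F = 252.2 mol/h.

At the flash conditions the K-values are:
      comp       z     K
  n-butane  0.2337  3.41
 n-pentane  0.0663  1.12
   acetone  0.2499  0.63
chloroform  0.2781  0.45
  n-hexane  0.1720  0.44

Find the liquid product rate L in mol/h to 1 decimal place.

L = 199.4 mol/h

Material balance + equilibrium reduce to Σ zᵢ(Kᵢ−1)/(1+V/F(Kᵢ−1)) = 0.
Check two-phase: ΣzᵢKᵢ = 1.2294 > 1 and Σzᵢ/Kᵢ = 1.5333 > 1, so g(0) = 0.2294 > 0 and g(1) = -0.5333 < 0.
Newton–Raphson from V/F = 0.5:
  V/F = 0.5000: g = -0.19527, g' = -0.5956 → V/F = 0.1722
  V/F = 0.1722: g = 0.03155, g' = -0.8867 → V/F = 0.2077
  V/F = 0.2077: g = 0.00123, g' = -0.8201 → V/F = 0.2092
Converged at V/F = 0.2092.
Then V = V/F·F = 0.2092·252.2 = 52.8 mol/h and L = F − V = 199.4 mol/h.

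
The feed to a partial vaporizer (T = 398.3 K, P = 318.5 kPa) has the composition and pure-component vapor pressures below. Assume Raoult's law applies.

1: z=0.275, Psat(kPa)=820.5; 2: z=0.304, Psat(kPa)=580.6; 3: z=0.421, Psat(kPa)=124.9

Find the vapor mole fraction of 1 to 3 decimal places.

y_1 = 0.370

Raoult's law: Kᵢ = Pᵢˢᵃᵗ/P = Pᵢˢᵃᵗ/318.5.
  K_1 = 820.5/318.5 = 2.57614, K_2 = 580.6/318.5 = 1.82292, K_3 = 124.9/318.5 = 0.39215
Material balance + equilibrium reduce to Σ zᵢ(Kᵢ−1)/(1+ψ(Kᵢ−1)) = 0.
Check two-phase: ΣzᵢKᵢ = 1.428 > 1 and Σzᵢ/Kᵢ = 1.347 > 1, so g(0) = 0.428 > 0 and g(1) = -0.347 < 0.
Newton iteration, ψ⁰ = 0.5:
  ψ = 0.500: g = 0.0520, g' = -0.638 → ψ = 0.582
  ψ = 0.582: g = -0.0005, g' = -0.652 → ψ = 0.581
Converged at ψ = 0.581.
Compositions from xᵢ = zᵢ/(1+ψ(Kᵢ−1)), yᵢ = Kᵢxᵢ:
  1: x = 0.144, y = 0.370
  2: x = 0.206, y = 0.375
  3: x = 0.651, y = 0.255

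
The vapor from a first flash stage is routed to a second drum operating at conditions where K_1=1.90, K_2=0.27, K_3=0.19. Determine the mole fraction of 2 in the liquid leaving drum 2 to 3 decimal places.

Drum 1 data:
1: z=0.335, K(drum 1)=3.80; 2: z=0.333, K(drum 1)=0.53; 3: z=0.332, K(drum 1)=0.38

Drum 1:
Rachford–Rice: g(ψ₁) = Σ zᵢ(Kᵢ−1)/(1+ψ₁(Kᵢ−1)) = 0.
g(0) = ΣzᵢKᵢ − 1 = 0.576 and g(1) = 1 − Σzᵢ/Kᵢ = -0.590, so a root lies in (0, 1).
Iterate (Newton) starting at ψ₁ = 0.5:
  ψ₁ = 0.500: g = -0.1121, g' = -0.850 → ψ₁ = 0.368
  ψ₁ = 0.368: g = 0.0059, g' = -0.959 → ψ₁ = 0.374
Converged at ψ₁ = 0.374.
Drum-1 compositions:
  1: x = 0.164, y = 0.622
  2: x = 0.404, y = 0.214
  3: x = 0.432, y = 0.164
Drum-2 feed = drum-1 vapor: z₂ = (0.6215, 0.2142, 0.1643).
Drum 2:
Let ψ₂ = V/F and solve Σ zᵢ(Kᵢ−1)/(1+ψ₂(Kᵢ−1)) = 0.
Check two-phase: ΣzᵢKᵢ = 1.270 > 1 and Σzᵢ/Kᵢ = 1.985 > 1, so g(0) = 0.270 > 0 and g(1) = -0.985 < 0.
Newton iteration, ψ₂⁰ = 0.5:
  ψ₂ = 0.500: g = -0.0841, g' = -0.827 → ψ₂ = 0.398
  ψ₂ = 0.398: g = -0.0051, g' = -0.735 → ψ₂ = 0.391
Converged at ψ₂ = 0.391.
  1: x = 0.460, y = 0.873
  2: x = 0.300, y = 0.081
  3: x = 0.241, y = 0.046

x_2 (drum 2) = 0.300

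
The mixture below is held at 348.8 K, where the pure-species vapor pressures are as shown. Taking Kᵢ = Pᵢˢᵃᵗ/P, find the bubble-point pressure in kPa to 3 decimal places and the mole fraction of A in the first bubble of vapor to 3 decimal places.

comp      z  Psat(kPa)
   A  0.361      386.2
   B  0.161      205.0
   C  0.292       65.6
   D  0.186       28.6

At the bubble point ψ → 0, so ΣzᵢKᵢ = 1 with Kᵢ = Pᵢˢᵃᵗ/P ⇒ P = ΣzᵢPᵢˢᵃᵗ.
P = 0.361·386.2 + 0.161·205.0 + 0.292·65.6 + 0.186·28.6 = 196.898 kPa
yᵢ = zᵢPᵢˢᵃᵗ/P ⇒ y_A = 0.361·386.2/196.898 = 0.708

Pbub = 196.898 kPa, y_A = 0.708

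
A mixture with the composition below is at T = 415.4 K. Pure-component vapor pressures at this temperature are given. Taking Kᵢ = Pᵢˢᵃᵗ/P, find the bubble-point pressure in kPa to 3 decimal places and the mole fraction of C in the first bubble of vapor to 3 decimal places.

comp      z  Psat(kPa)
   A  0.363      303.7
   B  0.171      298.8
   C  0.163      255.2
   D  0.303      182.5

Pbub = 258.233 kPa, y_C = 0.161

At the bubble point ψ → 0, so ΣzᵢKᵢ = 1 with Kᵢ = Pᵢˢᵃᵗ/P ⇒ P = ΣzᵢPᵢˢᵃᵗ.
P = 0.363·303.7 + 0.171·298.8 + 0.163·255.2 + 0.303·182.5 = 258.233 kPa
yᵢ = zᵢPᵢˢᵃᵗ/P ⇒ y_C = 0.163·255.2/258.233 = 0.161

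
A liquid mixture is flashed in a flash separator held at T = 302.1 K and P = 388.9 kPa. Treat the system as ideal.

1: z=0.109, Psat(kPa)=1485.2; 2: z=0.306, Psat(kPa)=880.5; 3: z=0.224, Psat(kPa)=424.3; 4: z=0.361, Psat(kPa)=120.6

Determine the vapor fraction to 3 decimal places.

ψ = 0.505

Raoult's law: Kᵢ = Pᵢˢᵃᵗ/P = Pᵢˢᵃᵗ/388.9.
  K_1 = 1485.2/388.9 = 3.81898, K_2 = 880.5/388.9 = 2.26408, K_3 = 424.3/388.9 = 1.09103, K_4 = 120.6/388.9 = 0.31011
Let ψ = V/F and solve Σ zᵢ(Kᵢ−1)/(1+ψ(Kᵢ−1)) = 0.
Check two-phase: ΣzᵢKᵢ = 1.465 > 1 and Σzᵢ/Kᵢ = 1.533 > 1, so g(0) = 0.465 > 0 and g(1) = -0.533 < 0.
Newton–Raphson from ψ = 0.33:
  ψ = 0.330: g = 0.1295, g' = -0.766 → ψ = 0.499
  ψ = 0.499: g = 0.0045, g' = -0.735 → ψ = 0.505
Converged at ψ = 0.505.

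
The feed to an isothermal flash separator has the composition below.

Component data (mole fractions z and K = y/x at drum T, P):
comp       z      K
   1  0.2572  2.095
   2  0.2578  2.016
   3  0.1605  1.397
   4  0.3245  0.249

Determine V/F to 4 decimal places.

V/F = 0.5251

Material balance + equilibrium reduce to Σ zᵢ(Kᵢ−1)/(1+V/F(Kᵢ−1)) = 0.
g(0) = ΣzᵢKᵢ − 1 = 0.3636 and g(1) = 1 − Σzᵢ/Kᵢ = -0.6687, so a root lies in (0, 1).
Newton iteration, V/F⁰ = 0.5:
  V/F = 0.5000: g = 0.01862, g' = -0.7327 → V/F = 0.5254
  V/F = 0.5254: g = -0.00026, g' = -0.7540 → V/F = 0.5251
Converged at V/F = 0.5251.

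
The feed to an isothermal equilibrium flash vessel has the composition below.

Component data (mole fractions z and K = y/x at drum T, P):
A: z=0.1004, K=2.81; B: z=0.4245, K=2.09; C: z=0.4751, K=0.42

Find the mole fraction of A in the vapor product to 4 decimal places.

Iterate (Newton) starting at ψ = 0.5:
  ψ = 0.5000: g = 0.00677, g' = -0.6190 → ψ = 0.5109
Converged at ψ = 0.5109.
Compositions from xᵢ = zᵢ/(1+ψ(Kᵢ−1)), yᵢ = Kᵢxᵢ:
  A: x = 0.0522, y = 0.1466
  B: x = 0.2727, y = 0.5698
  C: x = 0.6752, y = 0.2836

y_A = 0.1466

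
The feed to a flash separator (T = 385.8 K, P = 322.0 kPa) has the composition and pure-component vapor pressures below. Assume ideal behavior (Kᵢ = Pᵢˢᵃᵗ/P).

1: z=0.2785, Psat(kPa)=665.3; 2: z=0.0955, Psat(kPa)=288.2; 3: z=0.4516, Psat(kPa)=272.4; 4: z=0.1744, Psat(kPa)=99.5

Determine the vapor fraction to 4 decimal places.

Raoult's law: Kᵢ = Pᵢˢᵃᵗ/P = Pᵢˢᵃᵗ/322.0.
  K_1 = 665.3/322.0 = 2.066149, K_2 = 288.2/322.0 = 0.895031, K_3 = 272.4/322.0 = 0.845963, K_4 = 99.5/322.0 = 0.309006
Rachford–Rice: g(ψ) = Σ zᵢ(Kᵢ−1)/(1+ψ(Kᵢ−1)) = 0.
g(0) = ΣzᵢKᵢ − 1 = 0.0968 and g(1) = 1 − Σzᵢ/Kᵢ = -0.3397, so a root lies in (0, 1).
Newton iteration, ψ⁰ = 0.5:
  ψ = 0.5000: g = -0.07639, g' = -0.3428 → ψ = 0.2772
  ψ = 0.2772: g = -0.00285, g' = -0.3288 → ψ = 0.2685
Converged at ψ = 0.2685.

ψ = 0.2685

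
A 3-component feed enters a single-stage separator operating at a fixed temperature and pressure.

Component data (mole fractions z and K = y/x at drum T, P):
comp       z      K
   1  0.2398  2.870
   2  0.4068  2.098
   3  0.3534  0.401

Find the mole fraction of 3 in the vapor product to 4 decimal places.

Rachford–Rice: g(V/F) = Σ zᵢ(Kᵢ−1)/(1+V/F(Kᵢ−1)) = 0.
Check two-phase: ΣzᵢKᵢ = 1.6834 > 1 and Σzᵢ/Kᵢ = 1.1587 > 1, so g(0) = 0.6834 > 0 and g(1) = -0.1587 < 0.
Newton–Raphson from V/F = 0.34:
  V/F = 0.3400: g = 0.33355, g' = -0.7734 → V/F = 0.7713
  V/F = 0.7713: g = 0.03198, g' = -0.7225 → V/F = 0.8156
  V/F = 0.8156: g = -0.00064, g' = -0.7527 → V/F = 0.8147
Converged at V/F = 0.8147.
Compositions from xᵢ = zᵢ/(1+V/F(Kᵢ−1)), yᵢ = Kᵢxᵢ:
  1: x = 0.0950, y = 0.2727
  2: x = 0.2147, y = 0.4505
  3: x = 0.6903, y = 0.2768

y_3 = 0.2768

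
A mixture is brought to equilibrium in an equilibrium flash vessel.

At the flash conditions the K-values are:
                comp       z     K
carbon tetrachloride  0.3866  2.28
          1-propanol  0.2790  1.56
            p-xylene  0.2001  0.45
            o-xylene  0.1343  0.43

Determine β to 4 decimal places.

Let β = V/F and solve Σ zᵢ(Kᵢ−1)/(1+β(Kᵢ−1)) = 0.
g(0) = ΣzᵢKᵢ − 1 = 0.4645 and g(1) = 1 − Σzᵢ/Kᵢ = -0.1054, so a root lies in (0, 1).
Newton iteration, β⁰ = 0.59:
  β = 0.5900: g = 0.12111, g' = -0.4867 → β = 0.8388
  β = 0.8388: g = -0.00606, g' = -0.5566 → β = 0.8279
Converged at β = 0.8279.

β = 0.8279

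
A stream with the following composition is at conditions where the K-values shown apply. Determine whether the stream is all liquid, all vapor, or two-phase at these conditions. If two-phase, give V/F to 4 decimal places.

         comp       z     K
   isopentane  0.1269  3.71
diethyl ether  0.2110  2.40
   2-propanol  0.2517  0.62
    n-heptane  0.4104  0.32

two-phase, V/F = 0.2296

ΣzᵢKᵢ = 1.2646; Σzᵢ/Kᵢ = 1.8106.
Both exceed 1, so a two-phase solution exists.
Material balance + equilibrium reduce to Σ zᵢ(Kᵢ−1)/(1+ψ(Kᵢ−1)) = 0.
Iterate (Newton) starting at ψ = 0.5:
  ψ = 0.5000: g = -0.22112, g' = -0.8022 → ψ = 0.2243
  ψ = 0.2243: g = 0.00479, g' = -0.9076 → ψ = 0.2296
Converged at ψ = 0.2296.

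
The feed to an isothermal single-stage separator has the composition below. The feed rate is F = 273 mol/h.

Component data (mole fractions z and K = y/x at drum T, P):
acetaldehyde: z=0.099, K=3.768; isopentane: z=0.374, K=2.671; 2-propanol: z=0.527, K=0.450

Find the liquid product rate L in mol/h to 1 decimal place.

L = 115.8 mol/h

Material balance + equilibrium reduce to Σ zᵢ(Kᵢ−1)/(1+β(Kᵢ−1)) = 0.
Feasibility: ΣzᵢKᵢ = 1.609, Σzᵢ/Kᵢ = 1.337 — both > 1, two phases present.
Iterate (Newton) starting at β = 0.5:
  β = 0.500: g = 0.0556, g' = -0.747 → β = 0.575
  β = 0.575: g = 0.0009, g' = -0.726 → β = 0.576
Converged at β = 0.576.
Then V = β·F = 0.5758·273 = 157.2 mol/h and L = F − V = 115.8 mol/h.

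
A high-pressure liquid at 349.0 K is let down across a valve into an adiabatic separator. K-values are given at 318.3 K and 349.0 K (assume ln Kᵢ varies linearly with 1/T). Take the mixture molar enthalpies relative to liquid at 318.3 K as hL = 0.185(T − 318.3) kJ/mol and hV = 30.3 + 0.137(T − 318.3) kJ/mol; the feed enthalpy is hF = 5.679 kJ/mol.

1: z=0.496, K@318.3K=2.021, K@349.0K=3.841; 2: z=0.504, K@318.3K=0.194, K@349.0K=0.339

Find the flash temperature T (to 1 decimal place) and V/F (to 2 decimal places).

Adiabatic flash: solve Rachford–Rice at each trial T, then check hF = ψ·hV(T) + (1−ψ)·hL(T).
  T = 318.3 K: K = (2.021, 0.194), RR gives ψ = 0.122, H_out = 3.689 kJ/mol
  T = 349.0 K: K = (3.841, 0.339), RR gives ψ = 0.573, H_out = 22.196 kJ/mol
  T = 333.6 K: K = (2.825, 0.260), RR gives ψ = 0.394, H_out = 14.468 kJ/mol
  T = 326.0 K: K = (2.401, 0.225), RR gives ψ = 0.281, H_out = 9.824 kJ/mol
  T = 322.1 K: K = (2.203, 0.209), RR gives ψ = 0.208, H_out = 6.970 kJ/mol
  T = 320.2 K: K = (2.110, 0.201), RR gives ψ = 0.167, H_out = 5.404 kJ/mol
Linear interpolation between T = 320.2 (H_out = 5.404) and T = 322.1 (H_out = 6.970) on hF = 5.679 gives T ≈ 320.5 K, at which ψ = 0.17.

T = 320.5 K, V/F = 0.17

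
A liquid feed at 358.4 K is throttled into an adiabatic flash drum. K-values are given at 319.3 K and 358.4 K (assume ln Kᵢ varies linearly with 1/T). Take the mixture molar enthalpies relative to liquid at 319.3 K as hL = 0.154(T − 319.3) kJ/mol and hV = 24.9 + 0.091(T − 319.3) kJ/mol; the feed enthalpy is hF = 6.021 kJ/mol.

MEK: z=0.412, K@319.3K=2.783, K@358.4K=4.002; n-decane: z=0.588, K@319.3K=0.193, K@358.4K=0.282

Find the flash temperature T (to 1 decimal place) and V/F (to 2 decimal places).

T = 324.4 K, V/F = 0.21

Adiabatic flash: solve Rachford–Rice at each trial T, then check hF = ψ·hV(T) + (1−ψ)·hL(T).
  T = 319.3 K: K = (2.783, 0.193), RR gives ψ = 0.181, H_out = 4.501 kJ/mol
  T = 358.4 K: K = (4.002, 0.282), RR gives ψ = 0.378, H_out = 14.501 kJ/mol
  T = 338.9 K: K = (3.374, 0.236), RR gives ψ = 0.292, H_out = 9.918 kJ/mol
  T = 329.1 K: K = (3.073, 0.214), RR gives ψ = 0.241, H_out = 7.351 kJ/mol
  T = 324.2 K: K = (2.927, 0.203), RR gives ψ = 0.212, H_out = 5.968 kJ/mol
  T = 326.6 K: K = (2.998, 0.209), RR gives ψ = 0.226, H_out = 6.655 kJ/mol
Linear interpolation between T = 324.2 (H_out = 5.968) and T = 326.6 (H_out = 6.655) on hF = 6.021 gives T ≈ 324.4 K, at which ψ = 0.21.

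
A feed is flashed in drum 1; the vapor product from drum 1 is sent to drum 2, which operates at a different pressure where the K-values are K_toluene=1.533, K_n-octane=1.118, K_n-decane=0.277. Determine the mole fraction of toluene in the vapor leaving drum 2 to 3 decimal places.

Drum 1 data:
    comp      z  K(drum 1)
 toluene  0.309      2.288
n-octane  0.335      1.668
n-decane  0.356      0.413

Drum 1:
Let ψ₁ = V/F and solve Σ zᵢ(Kᵢ−1)/(1+ψ₁(Kᵢ−1)) = 0.
g(0) = ΣzᵢKᵢ − 1 = 0.413 and g(1) = 1 − Σzᵢ/Kᵢ = -0.198, so a root lies in (0, 1).
Iterate (Newton) starting at ψ₁ = 0.37:
  ψ₁ = 0.370: g = 0.1820, g' = -0.531 → ψ₁ = 0.713
  ψ₁ = 0.713: g = -0.0001, g' = -0.570 → ψ₁ = 0.712
Converged at ψ₁ = 0.712.
Drum-1 compositions:
  toluene: x = 0.161, y = 0.369
  n-octane: x = 0.227, y = 0.379
  n-decane: x = 0.612, y = 0.253
Drum-2 feed = drum-1 vapor: z₂ = (0.3687, 0.3786, 0.2527).
Drum 2:
Material balance + equilibrium reduce to Σ zᵢ(Kᵢ−1)/(1+ψ₂(Kᵢ−1)) = 0.
Feasibility: ΣzᵢKᵢ = 1.058, Σzᵢ/Kᵢ = 1.491 — both > 1, two phases present.
Newton iteration, ψ₂⁰ = 0.32:
  ψ₂ = 0.320: g = -0.0268, g' = -0.305 → ψ₂ = 0.232
  ψ₂ = 0.232: g = -0.0012, g' = -0.279 → ψ₂ = 0.228
Converged at ψ₂ = 0.228.
  toluene: x = 0.329, y = 0.504
  n-octane: x = 0.369, y = 0.412
  n-decane: x = 0.303, y = 0.084

y_toluene (drum 2) = 0.504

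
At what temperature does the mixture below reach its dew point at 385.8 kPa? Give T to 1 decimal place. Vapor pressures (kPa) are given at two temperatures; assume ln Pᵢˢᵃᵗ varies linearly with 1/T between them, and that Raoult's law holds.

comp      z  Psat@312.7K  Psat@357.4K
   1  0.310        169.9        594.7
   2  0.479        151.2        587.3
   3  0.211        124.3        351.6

T = 345.7 K

Dew-point temperature: Σzᵢ·P/Pᵢˢᵃᵗ(T) = 1. Interpolate ln Pᵢˢᵃᵗ = aᵢ + bᵢ/T.
  T = 312.7 K: ΣzᵢP/Pᵢˢᵃᵗ = 2.5810
  T = 357.4 K: ΣzᵢP/Pᵢˢᵃᵗ = 0.7473
  T = 335.0 K: ΣzᵢP/Pᵢˢᵃᵗ = 1.3315
  T = 346.2 K: ΣzᵢP/Pᵢˢᵃᵗ = 0.9877
  T = 340.6 K: ΣzᵢP/Pᵢˢᵃᵗ = 1.1439
  T = 343.4 K: ΣzᵢP/Pᵢˢᵃᵗ = 1.0623
Interpolating between 343.4 K and 346.2 K gives T ≈ 345.7 K.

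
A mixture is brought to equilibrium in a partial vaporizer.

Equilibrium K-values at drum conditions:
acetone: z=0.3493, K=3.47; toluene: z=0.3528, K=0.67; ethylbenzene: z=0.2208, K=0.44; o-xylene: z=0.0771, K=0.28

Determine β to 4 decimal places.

Material balance + equilibrium reduce to Σ zᵢ(Kᵢ−1)/(1+β(Kᵢ−1)) = 0.
Check two-phase: ΣzᵢKᵢ = 1.5672 > 1 and Σzᵢ/Kᵢ = 1.4044 > 1, so g(0) = 0.5672 > 0 and g(1) = -0.4044 < 0.
Newton iteration, β⁰ = 0.46:
  β = 0.4600: g = 0.01707, g' = -0.7354 → β = 0.4832
  β = 0.4832: g = 0.00017, g' = -0.7214 → β = 0.4834
Converged at β = 0.4834.

β = 0.4834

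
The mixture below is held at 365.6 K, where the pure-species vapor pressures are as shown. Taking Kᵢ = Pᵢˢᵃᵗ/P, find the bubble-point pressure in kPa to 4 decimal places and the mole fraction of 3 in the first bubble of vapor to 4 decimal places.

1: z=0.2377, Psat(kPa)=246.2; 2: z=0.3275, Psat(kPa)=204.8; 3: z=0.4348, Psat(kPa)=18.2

At the bubble point ψ → 0, so ΣzᵢKᵢ = 1 with Kᵢ = Pᵢˢᵃᵗ/P ⇒ P = ΣzᵢPᵢˢᵃᵗ.
P = 0.2377·246.2 + 0.3275·204.8 + 0.4348·18.2 = 133.5071 kPa
yᵢ = zᵢPᵢˢᵃᵗ/P ⇒ y_3 = 0.4348·18.2/133.5071 = 0.0593

Pbub = 133.5071 kPa, y_3 = 0.0593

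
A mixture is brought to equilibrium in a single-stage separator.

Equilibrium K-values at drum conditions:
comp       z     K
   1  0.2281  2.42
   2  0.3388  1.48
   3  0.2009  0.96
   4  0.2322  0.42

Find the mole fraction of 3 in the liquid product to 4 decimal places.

Rachford–Rice: g(β) = Σ zᵢ(Kᵢ−1)/(1+β(Kᵢ−1)) = 0.
Check two-phase: ΣzᵢKᵢ = 1.3438 > 1 and Σzᵢ/Kᵢ = 1.0853 > 1, so g(0) = 0.3438 > 0 and g(1) = -0.0853 < 0.
Iterate (Newton) starting at β = 0.5:
  β = 0.5000: g = 0.12268, g' = -0.3633 → β = 0.8376
  β = 0.8376: g = -0.00632, g' = -0.4315 → β = 0.8230
  β = 0.8230: g = -0.00005, g' = -0.4242 → β = 0.8229
Converged at β = 0.8229.
Compositions from xᵢ = zᵢ/(1+β(Kᵢ−1)), yᵢ = Kᵢxᵢ:
  1: x = 0.1052, y = 0.2546
  2: x = 0.2429, y = 0.3594
  3: x = 0.2077, y = 0.1994
  4: x = 0.4442, y = 0.1866

x_3 = 0.2077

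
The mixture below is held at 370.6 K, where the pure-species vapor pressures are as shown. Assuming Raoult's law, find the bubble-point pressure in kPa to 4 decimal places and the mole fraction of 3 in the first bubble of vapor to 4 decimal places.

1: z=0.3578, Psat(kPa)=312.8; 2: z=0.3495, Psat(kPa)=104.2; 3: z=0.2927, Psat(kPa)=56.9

Pbub = 164.9924 kPa, y_3 = 0.1009

At the bubble point ψ → 0, so ΣzᵢKᵢ = 1 with Kᵢ = Pᵢˢᵃᵗ/P ⇒ P = ΣzᵢPᵢˢᵃᵗ.
P = 0.3578·312.8 + 0.3495·104.2 + 0.2927·56.9 = 164.9924 kPa
yᵢ = zᵢPᵢˢᵃᵗ/P ⇒ y_3 = 0.2927·56.9/164.9924 = 0.1009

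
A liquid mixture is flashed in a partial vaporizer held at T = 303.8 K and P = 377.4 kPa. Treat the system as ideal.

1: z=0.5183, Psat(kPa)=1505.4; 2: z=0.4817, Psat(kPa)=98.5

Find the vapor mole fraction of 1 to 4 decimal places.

Raoult's law: Kᵢ = Pᵢˢᵃᵗ/P = Pᵢˢᵃᵗ/377.4.
  K_1 = 1505.4/377.4 = 3.988871, K_2 = 98.5/377.4 = 0.260996
Material balance + equilibrium reduce to Σ zᵢ(Kᵢ−1)/(1+β(Kᵢ−1)) = 0.
Check two-phase: ΣzᵢKᵢ = 2.1932 > 1 and Σzᵢ/Kᵢ = 1.9756 > 1, so g(0) = 1.1932 > 0 and g(1) = -0.9756 < 0.
Binary case is linear: z₁(K₁−1)(1+β(K₂−1)) + z₂(K₂−1)(1+β(K₁−1)) = 0
⇒ β = [z₁(K₁−1)+z₂(K₂−1)] / [−(K₁−1)(K₂−1)] = 1.19315/2.20879 = 0.5402
Compositions from xᵢ = zᵢ/(1+β(Kᵢ−1)), yᵢ = Kᵢxᵢ:
  1: x = 0.1982, y = 0.7907
  2: x = 0.8018, y = 0.2093

y_1 = 0.7907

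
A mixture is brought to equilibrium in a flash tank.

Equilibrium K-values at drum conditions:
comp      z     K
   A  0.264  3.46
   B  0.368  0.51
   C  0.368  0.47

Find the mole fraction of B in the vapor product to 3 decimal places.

y_B = 0.210

Rachford–Rice: g(β) = Σ zᵢ(Kᵢ−1)/(1+β(Kᵢ−1)) = 0.
Check two-phase: ΣzᵢKᵢ = 1.274 > 1 and Σzᵢ/Kᵢ = 1.581 > 1, so g(0) = 0.274 > 0 and g(1) = -0.581 < 0.
Newton iteration, β⁰ = 0.48:
  β = 0.480: g = -0.1996, g' = -0.673 → β = 0.183
  β = 0.183: g = 0.0333, g' = -0.992 → β = 0.217
  β = 0.217: g = 0.0012, g' = -0.922 → β = 0.218
Converged at β = 0.218.
Compositions from xᵢ = zᵢ/(1+β(Kᵢ−1)), yᵢ = Kᵢxᵢ:
  A: x = 0.172, y = 0.594
  B: x = 0.412, y = 0.210
  C: x = 0.416, y = 0.196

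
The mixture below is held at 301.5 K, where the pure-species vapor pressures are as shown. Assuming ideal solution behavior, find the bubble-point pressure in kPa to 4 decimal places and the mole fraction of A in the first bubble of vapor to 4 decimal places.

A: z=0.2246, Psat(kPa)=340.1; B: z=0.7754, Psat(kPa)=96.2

At the bubble point ψ → 0, so ΣzᵢKᵢ = 1 with Kᵢ = Pᵢˢᵃᵗ/P ⇒ P = ΣzᵢPᵢˢᵃᵗ.
P = 0.2246·340.1 + 0.7754·96.2 = 150.9799 kPa
yᵢ = zᵢPᵢˢᵃᵗ/P ⇒ y_A = 0.2246·340.1/150.9799 = 0.5059

Pbub = 150.9799 kPa, y_A = 0.5059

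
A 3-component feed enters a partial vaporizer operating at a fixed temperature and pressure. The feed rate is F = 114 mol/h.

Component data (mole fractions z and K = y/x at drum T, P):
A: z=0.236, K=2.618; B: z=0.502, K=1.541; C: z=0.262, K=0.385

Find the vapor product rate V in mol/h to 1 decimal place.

V = 98.6 mol/h

Newton–Raphson from V/F = 0.42:
  V/F = 0.420: g = 0.2314, g' = -0.497 → V/F = 0.886
  V/F = 0.886: g = -0.0135, g' = -0.650 → V/F = 0.865
Converged at V/F = 0.865.
Then V = V/F·F = 0.8648·114 = 98.6 mol/h and L = F − V = 15.4 mol/h.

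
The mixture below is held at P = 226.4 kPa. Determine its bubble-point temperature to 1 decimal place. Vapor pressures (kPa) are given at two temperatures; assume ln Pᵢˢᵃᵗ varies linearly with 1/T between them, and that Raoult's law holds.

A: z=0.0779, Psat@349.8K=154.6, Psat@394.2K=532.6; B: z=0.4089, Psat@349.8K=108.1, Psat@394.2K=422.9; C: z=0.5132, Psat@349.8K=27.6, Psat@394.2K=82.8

T = 389.4 K

Bubble-point temperature: ΣzᵢPᵢˢᵃᵗ(T) = P. Interpolate ln Pᵢˢᵃᵗ = aᵢ + bᵢ/T.
  T = 349.8 K: ΣzᵢPᵢˢᵃᵗ = 70.41 kPa
  T = 394.2 K: ΣzᵢPᵢˢᵃᵗ = 256.91 kPa
  T = 372.0 K: ΣzᵢPᵢˢᵃᵗ = 139.60 kPa
  T = 383.1 K: ΣzᵢPᵢˢᵃᵗ = 191.01 kPa
  T = 388.6 K: ΣzᵢPᵢˢᵃᵗ = 221.68 kPa
  T = 391.4 K: ΣzᵢPᵢˢᵃᵗ = 238.76 kPa
Interpolating between 388.6 K and 391.4 K gives T ≈ 389.4 K.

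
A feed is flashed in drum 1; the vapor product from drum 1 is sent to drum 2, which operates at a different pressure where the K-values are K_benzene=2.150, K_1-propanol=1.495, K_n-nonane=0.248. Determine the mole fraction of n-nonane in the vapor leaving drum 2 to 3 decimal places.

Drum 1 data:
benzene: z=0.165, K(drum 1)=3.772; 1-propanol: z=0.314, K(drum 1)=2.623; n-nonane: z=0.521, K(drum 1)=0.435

y_n-nonane (drum 2) = 0.120

Drum 1:
Rachford–Rice: g(ψ₁) = Σ zᵢ(Kᵢ−1)/(1+ψ₁(Kᵢ−1)) = 0.
Feasibility: ΣzᵢKᵢ = 1.673, Σzᵢ/Kᵢ = 1.361 — both > 1, two phases present.
Newton–Raphson from ψ₁ = 0.59:
  ψ₁ = 0.590: g = -0.0077, g' = -0.773 → ψ₁ = 0.580
Converged at ψ₁ = 0.580.
Drum-1 compositions:
  benzene: x = 0.063, y = 0.239
  1-propanol: x = 0.162, y = 0.424
  n-nonane: x = 0.775, y = 0.337
Drum-2 feed = drum-1 vapor: z₂ = (0.2386, 0.4242, 0.3371).
Drum 2:
Let ψ₂ = V/F and solve Σ zᵢ(Kᵢ−1)/(1+ψ₂(Kᵢ−1)) = 0.
g(0) = ΣzᵢKᵢ − 1 = 0.231 and g(1) = 1 − Σzᵢ/Kᵢ = -0.754, so a root lies in (0, 1).
Newton–Raphson from ψ₂ = 0.5:
  ψ₂ = 0.500: g = -0.0637, g' = -0.684 → ψ₂ = 0.407
  ψ₂ = 0.407: g = -0.0035, g' = -0.614 → ψ₂ = 0.401
Converged at ψ₂ = 0.401.
  benzene: x = 0.163, y = 0.351
  1-propanol: x = 0.354, y = 0.529
  n-nonane: x = 0.483, y = 0.120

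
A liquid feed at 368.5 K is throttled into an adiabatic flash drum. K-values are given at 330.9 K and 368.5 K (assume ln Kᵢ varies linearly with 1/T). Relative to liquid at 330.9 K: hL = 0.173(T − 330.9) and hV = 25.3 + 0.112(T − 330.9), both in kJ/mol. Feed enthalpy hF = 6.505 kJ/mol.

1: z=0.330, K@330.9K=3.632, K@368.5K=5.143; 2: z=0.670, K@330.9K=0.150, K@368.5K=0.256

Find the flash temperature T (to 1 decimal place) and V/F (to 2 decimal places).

T = 342.4 K, V/F = 0.18

Adiabatic flash: solve Rachford–Rice at each trial T, then check hF = ψ·hV(T) + (1−ψ)·hL(T).
  T = 330.9 K: K = (3.632, 0.150), RR gives ψ = 0.134, H_out = 3.382 kJ/mol
  T = 368.5 K: K = (5.143, 0.256), RR gives ψ = 0.282, H_out = 12.989 kJ/mol
  T = 349.7 K: K = (4.363, 0.199), RR gives ψ = 0.213, H_out = 8.388 kJ/mol
  T = 340.3 K: K = (3.991, 0.173), RR gives ψ = 0.175, H_out = 5.958 kJ/mol
  T = 345.0 K: K = (4.175, 0.186), RR gives ψ = 0.194, H_out = 7.188 kJ/mol
  T = 342.6 K: K = (4.080, 0.179), RR gives ψ = 0.185, H_out = 6.564 kJ/mol
Linear interpolation between T = 340.3 (H_out = 5.958) and T = 342.6 (H_out = 6.564) on hF = 6.505 gives T ≈ 342.4 K, at which ψ = 0.18.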